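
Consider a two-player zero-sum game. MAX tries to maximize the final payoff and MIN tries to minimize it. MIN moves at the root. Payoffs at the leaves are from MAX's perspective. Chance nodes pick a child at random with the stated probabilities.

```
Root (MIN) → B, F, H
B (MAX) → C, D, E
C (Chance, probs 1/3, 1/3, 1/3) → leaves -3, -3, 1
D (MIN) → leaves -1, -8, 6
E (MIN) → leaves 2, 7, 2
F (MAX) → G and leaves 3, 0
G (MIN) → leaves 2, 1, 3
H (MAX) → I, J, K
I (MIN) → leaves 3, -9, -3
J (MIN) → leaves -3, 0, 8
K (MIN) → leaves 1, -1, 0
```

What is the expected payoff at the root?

C (Chance): 1/3·-3 + 1/3·-3 + 1/3·1 = -1.67
D (MIN): min(-1, -8, 6) = -8
E (MIN): min(2, 7, 2) = 2
B (MAX): max(-1.67, -8, 2) = 2
G (MIN): min(2, 1, 3) = 1
F (MAX): max(1, 3, 0) = 3
I (MIN): min(3, -9, -3) = -9
J (MIN): min(-3, 0, 8) = -3
K (MIN): min(1, -1, 0) = -1
H (MAX): max(-9, -3, -1) = -1
Root (MIN): min(2, 3, -1) = -1

-1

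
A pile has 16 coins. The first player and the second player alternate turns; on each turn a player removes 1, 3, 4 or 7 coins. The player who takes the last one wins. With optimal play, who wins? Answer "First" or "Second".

Second

Compute winning (W) and losing (L) positions by backward induction:
i:   0  1  2  3  4  5  6  7  8  9 10 11 12 13 14 15 16
     L  W  L  W  W  W  W  W  L  W  L  W  W  W  W  W  L
Position 16 is L, so the second player wins.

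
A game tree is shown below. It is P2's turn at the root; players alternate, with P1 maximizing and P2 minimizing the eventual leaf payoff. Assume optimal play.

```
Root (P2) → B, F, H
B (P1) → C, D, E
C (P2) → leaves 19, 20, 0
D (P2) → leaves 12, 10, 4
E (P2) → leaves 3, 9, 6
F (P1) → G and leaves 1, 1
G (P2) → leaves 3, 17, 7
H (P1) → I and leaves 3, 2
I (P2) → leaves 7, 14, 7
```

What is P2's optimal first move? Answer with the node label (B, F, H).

F

C (P2): min(19, 20, 0) = 0
D (P2): min(12, 10, 4) = 4
E (P2): min(3, 9, 6) = 3
B (P1): max(0, 4, 3) = 4
G (P2): min(3, 17, 7) = 3
F (P1): max(3, 1, 1) = 3
I (P2): min(7, 14, 7) = 7
H (P1): max(7, 3, 2) = 7
Root (P2): min(4, 3, 7) = 3
P2 picks the child with the lowest value: F (value 3).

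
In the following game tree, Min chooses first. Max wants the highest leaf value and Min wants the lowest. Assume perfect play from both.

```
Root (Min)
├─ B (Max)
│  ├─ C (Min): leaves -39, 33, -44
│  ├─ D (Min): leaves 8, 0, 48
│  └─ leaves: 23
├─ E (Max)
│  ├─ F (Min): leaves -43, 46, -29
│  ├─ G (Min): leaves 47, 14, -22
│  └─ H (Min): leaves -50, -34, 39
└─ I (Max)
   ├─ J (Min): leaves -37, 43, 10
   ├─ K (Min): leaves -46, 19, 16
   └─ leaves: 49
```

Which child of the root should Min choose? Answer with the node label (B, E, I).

E

C (Min): min(-39, 33, -44) = -44
D (Min): min(8, 0, 48) = 0
B (Max): max(-44, 0, 23) = 23
F (Min): min(-43, 46, -29) = -43
G (Min): min(47, 14, -22) = -22
H (Min): min(-50, -34, 39) = -50
E (Max): max(-43, -22, -50) = -22
J (Min): min(-37, 43, 10) = -37
K (Min): min(-46, 19, 16) = -46
I (Max): max(-37, -46, 49) = 49
Root (Min): min(23, -22, 49) = -22
Min picks the child with the lowest value: E (value -22).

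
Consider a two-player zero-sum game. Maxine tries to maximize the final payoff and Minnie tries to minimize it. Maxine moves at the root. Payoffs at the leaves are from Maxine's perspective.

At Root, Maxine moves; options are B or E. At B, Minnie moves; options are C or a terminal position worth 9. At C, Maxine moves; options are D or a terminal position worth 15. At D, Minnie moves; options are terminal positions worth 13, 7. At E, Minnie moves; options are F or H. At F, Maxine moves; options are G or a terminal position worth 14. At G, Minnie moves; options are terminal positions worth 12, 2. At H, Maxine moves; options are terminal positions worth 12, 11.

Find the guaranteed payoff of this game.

D (Minnie): min(13, 7) = 7
C (Maxine): max(7, 15) = 15
B (Minnie): min(15, 9) = 9
G (Minnie): min(12, 2) = 2
F (Maxine): max(2, 14) = 14
H (Maxine): max(12, 11) = 12
E (Minnie): min(14, 12) = 12
Root (Maxine): max(9, 12) = 12

12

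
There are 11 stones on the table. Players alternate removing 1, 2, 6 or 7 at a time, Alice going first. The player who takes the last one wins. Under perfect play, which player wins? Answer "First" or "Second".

Positions where the player to move wins (W) vs loses (L):
i:   0  1  2  3  4  5  6  7  8  9 10 11
     L  W  W  L  W  W  W  W  L  W  W  L
Position 11 is L, so the second player wins.

Second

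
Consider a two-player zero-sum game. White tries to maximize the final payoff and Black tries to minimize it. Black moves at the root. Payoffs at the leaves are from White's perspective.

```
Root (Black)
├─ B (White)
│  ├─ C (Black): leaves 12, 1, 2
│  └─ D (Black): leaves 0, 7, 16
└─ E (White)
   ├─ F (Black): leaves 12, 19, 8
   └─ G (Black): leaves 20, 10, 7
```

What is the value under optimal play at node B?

1

C: min(12, 1, 2) = 1
D: min(0, 7, 16) = 0
B: max(1, 0) = 1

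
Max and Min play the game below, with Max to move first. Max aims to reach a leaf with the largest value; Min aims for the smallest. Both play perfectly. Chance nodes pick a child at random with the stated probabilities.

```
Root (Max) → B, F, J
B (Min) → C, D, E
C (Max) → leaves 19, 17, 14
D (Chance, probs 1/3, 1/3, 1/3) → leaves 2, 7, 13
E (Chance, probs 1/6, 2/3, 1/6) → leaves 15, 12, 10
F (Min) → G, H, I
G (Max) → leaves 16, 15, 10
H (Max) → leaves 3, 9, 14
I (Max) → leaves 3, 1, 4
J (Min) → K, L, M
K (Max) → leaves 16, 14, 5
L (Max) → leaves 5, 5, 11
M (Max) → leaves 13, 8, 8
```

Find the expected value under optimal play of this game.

11

C (Max): max(19, 17, 14) = 19
D (Chance): 1/3·2 + 1/3·7 + 1/3·13 = 7.33
E (Chance): 1/6·15 + 2/3·12 + 1/6·10 = 12.17
B (Min): min(19, 7.33, 12.17) = 7.33
G (Max): max(16, 15, 10) = 16
H (Max): max(3, 9, 14) = 14
I (Max): max(3, 1, 4) = 4
F (Min): min(16, 14, 4) = 4
K (Max): max(16, 14, 5) = 16
L (Max): max(5, 5, 11) = 11
M (Max): max(13, 8, 8) = 13
J (Min): min(16, 11, 13) = 11
Root (Max): max(7.33, 4, 11) = 11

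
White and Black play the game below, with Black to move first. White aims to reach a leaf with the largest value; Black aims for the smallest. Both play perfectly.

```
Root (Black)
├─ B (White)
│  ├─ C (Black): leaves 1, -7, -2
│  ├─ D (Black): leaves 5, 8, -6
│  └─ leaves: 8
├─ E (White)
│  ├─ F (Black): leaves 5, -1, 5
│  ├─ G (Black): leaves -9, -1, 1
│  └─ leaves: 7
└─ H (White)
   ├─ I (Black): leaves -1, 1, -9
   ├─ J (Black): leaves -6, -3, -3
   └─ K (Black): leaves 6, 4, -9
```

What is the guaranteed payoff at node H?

I: min(-1, 1, -9) = -9
J: min(-6, -3, -3) = -6
K: min(6, 4, -9) = -9
H: max(-9, -6, -9) = -6

-6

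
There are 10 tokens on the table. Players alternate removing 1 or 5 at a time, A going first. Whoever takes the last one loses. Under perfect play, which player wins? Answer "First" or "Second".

W/L table (W = player to move can force a win):
i:   0  1  2  3  4  5  6  7  8  9 10
     W  L  W  L  W  L  W  L  W  L  W
Position 10 is W, so the first player wins.

First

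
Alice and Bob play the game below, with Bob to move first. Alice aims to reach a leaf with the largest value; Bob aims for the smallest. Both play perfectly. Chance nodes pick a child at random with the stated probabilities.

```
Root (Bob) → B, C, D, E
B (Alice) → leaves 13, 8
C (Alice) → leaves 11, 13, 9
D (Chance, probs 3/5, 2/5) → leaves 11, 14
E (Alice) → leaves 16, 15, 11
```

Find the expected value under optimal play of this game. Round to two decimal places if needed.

B (Alice): max(13, 8) = 13
C (Alice): max(11, 13, 9) = 13
D (Chance): 3/5·11 + 2/5·14 = 12.2
E (Alice): max(16, 15, 11) = 16
Root (Bob): min(13, 13, 12.2, 16) = 12.2

12.2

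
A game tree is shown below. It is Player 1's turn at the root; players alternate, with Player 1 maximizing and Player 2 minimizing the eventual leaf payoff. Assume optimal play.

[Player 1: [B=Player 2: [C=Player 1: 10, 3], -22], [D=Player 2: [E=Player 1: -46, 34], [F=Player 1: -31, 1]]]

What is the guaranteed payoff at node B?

C: max(10, 3) = 10
B: min(10, -22) = -22

-22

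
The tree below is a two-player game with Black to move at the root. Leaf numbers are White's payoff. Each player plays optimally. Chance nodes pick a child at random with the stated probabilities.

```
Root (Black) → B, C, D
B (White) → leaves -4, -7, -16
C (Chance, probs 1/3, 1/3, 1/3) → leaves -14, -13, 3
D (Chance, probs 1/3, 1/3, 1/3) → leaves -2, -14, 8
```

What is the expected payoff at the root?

B (White): max(-4, -7, -16) = -4
C (Chance): 1/3·-14 + 1/3·-13 + 1/3·3 = -8
D (Chance): 1/3·-2 + 1/3·-14 + 1/3·8 = -2.67
Root (Black): min(-4, -8, -2.67) = -8

-8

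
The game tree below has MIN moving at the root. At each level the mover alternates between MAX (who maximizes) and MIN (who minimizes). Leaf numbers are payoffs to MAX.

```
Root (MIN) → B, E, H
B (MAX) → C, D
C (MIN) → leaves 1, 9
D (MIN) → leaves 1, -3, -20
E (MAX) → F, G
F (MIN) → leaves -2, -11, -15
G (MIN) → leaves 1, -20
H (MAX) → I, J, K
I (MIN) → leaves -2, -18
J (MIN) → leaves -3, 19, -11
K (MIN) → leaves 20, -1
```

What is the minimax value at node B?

C: min(1, 9) = 1
D: min(1, -3, -20) = -20
B: max(1, -20) = 1

1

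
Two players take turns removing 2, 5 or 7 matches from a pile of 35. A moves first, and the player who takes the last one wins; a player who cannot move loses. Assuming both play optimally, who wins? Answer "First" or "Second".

W/L table (W = player to move can force a win):
i:   0  1  2  3  4  5  6  7  8  9 10 11 12 13 14 15 16 17 18 19 20 21 22 23 24 25 26 27 28 29 30 31 32 33 34 35
     L  L  W  W  L  W  W  W  W  W  L  W  W  L  L  W  W  W  W  W  W  W  L  L  W  W  L  W  W  W  W  W  L  W  W  L
Position 35 is L, so the second player wins.

Second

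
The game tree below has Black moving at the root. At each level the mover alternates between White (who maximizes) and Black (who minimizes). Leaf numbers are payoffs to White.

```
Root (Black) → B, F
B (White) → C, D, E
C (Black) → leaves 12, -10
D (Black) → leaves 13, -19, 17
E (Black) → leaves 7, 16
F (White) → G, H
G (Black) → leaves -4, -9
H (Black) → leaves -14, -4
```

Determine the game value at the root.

C (Black): min(12, -10) = -10
D (Black): min(13, -19, 17) = -19
E (Black): min(7, 16) = 7
B (White): max(-10, -19, 7) = 7
G (Black): min(-4, -9) = -9
H (Black): min(-14, -4) = -14
F (White): max(-9, -14) = -9
Root (Black): min(7, -9) = -9

-9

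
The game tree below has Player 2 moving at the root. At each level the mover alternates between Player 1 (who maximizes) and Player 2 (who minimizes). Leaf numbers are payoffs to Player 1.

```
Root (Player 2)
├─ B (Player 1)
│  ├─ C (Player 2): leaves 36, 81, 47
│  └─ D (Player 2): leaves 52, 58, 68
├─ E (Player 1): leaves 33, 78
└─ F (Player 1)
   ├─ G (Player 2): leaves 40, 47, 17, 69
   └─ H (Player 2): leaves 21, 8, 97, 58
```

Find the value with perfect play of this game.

C (Player 2): min(36, 81, 47) = 36
D (Player 2): min(52, 58, 68) = 52
B (Player 1): max(36, 52) = 52
E (Player 1): max(33, 78) = 78
G (Player 2): min(40, 47, 17, 69) = 17
H (Player 2): min(21, 8, 97, 58) = 8
F (Player 1): max(17, 8) = 17
Root (Player 2): min(52, 78, 17) = 17

17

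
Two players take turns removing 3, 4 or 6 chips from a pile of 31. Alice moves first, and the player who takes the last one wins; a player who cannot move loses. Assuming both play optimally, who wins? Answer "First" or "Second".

Compute winning (W) and losing (L) positions by backward induction:
i:   0  1  2  3  4  5  6  7  8  9 10 11 12 13 14 15 16 17 18 19 20 21 22 23 24 25 26 27 28 29 30 31
     L  L  L  W  W  W  W  W  W  L  L  L  W  W  W  W  W  W  L  L  L  W  W  W  W  W  W  L  L  L  W  W
Position 31 is W, so the first player wins.

First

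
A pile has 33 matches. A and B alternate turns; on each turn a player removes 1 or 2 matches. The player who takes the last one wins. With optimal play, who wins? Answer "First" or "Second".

W/L table (W = player to move can force a win):
i:   0  1  2  3  4  5  6  7  8  9 10 11 12 13 14 15 16 17 18 19 20 21 22 23 24 25 26 27 28 29 30 31 32 33
     L  W  W  L  W  W  L  W  W  L  W  W  L  W  W  L  W  W  L  W  W  L  W  W  L  W  W  L  W  W  L  W  W  L
Position 33 is L, so the second player wins.

Second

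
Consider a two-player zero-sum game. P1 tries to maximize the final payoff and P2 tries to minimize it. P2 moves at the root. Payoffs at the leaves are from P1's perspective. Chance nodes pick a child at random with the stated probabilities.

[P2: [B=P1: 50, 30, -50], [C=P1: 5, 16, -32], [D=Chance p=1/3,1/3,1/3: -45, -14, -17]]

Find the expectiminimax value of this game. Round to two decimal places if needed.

B (P1): max(50, 30, -50) = 50
C (P1): max(5, 16, -32) = 16
D (Chance): 1/3·-45 + 1/3·-14 + 1/3·-17 = -25.33
Root (P2): min(50, 16, -25.33) = -25.33

-25.33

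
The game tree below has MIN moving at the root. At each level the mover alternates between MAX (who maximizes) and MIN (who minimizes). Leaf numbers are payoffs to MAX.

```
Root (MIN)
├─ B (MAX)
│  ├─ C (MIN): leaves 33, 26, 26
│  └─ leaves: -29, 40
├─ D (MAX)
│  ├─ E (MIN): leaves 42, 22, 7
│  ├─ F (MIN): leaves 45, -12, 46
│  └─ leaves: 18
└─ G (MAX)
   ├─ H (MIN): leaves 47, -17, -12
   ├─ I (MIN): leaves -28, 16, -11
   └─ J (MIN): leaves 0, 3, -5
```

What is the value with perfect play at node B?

40

C: min(33, 26, 26) = 26
B: max(26, -29, 40) = 40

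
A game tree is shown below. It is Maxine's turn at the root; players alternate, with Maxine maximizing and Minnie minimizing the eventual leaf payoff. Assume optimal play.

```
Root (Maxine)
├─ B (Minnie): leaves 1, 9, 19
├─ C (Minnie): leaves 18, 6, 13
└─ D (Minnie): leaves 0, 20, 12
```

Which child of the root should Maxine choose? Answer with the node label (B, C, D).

B (Minnie): min(1, 9, 19) = 1
C (Minnie): min(18, 6, 13) = 6
D (Minnie): min(0, 20, 12) = 0
Root (Maxine): max(1, 6, 0) = 6
Maxine picks the child with the highest value: C (value 6).

C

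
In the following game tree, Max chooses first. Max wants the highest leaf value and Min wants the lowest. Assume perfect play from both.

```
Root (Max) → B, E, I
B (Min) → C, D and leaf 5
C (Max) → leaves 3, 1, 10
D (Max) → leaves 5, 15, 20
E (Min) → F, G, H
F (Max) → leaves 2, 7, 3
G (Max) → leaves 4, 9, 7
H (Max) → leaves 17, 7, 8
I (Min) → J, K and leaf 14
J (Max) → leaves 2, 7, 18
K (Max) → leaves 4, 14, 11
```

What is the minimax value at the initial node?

14

C (Max): max(3, 1, 10) = 10
D (Max): max(5, 15, 20) = 20
B (Min): min(10, 20, 5) = 5
F (Max): max(2, 7, 3) = 7
G (Max): max(4, 9, 7) = 9
H (Max): max(17, 7, 8) = 17
E (Min): min(7, 9, 17) = 7
J (Max): max(2, 7, 18) = 18
K (Max): max(4, 14, 11) = 14
I (Min): min(18, 14, 14) = 14
Root (Max): max(5, 7, 14) = 14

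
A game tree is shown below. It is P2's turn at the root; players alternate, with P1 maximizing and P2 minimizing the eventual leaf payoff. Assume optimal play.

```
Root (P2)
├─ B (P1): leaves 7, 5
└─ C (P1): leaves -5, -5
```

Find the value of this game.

-5

B (P1): max(7, 5) = 7
C (P1): max(-5, -5) = -5
Root (P2): min(7, -5) = -5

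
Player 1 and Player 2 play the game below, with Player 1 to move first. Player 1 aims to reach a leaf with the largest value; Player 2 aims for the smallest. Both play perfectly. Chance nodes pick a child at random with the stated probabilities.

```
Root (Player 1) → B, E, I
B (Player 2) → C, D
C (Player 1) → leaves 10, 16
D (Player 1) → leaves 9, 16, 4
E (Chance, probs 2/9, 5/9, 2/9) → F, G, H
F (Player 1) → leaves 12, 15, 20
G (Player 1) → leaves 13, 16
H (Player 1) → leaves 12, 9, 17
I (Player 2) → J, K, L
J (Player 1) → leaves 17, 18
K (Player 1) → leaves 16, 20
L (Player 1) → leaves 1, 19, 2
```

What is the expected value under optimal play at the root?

C (Player 1): max(10, 16) = 16
D (Player 1): max(9, 16, 4) = 16
B (Player 2): min(16, 16) = 16
F (Player 1): max(12, 15, 20) = 20
G (Player 1): max(13, 16) = 16
H (Player 1): max(12, 9, 17) = 17
E (Chance): 2/9·20 + 5/9·16 + 2/9·17 = 17.11
J (Player 1): max(17, 18) = 18
K (Player 1): max(16, 20) = 20
L (Player 1): max(1, 19, 2) = 19
I (Player 2): min(18, 20, 19) = 18
Root (Player 1): max(16, 17.11, 18) = 18

18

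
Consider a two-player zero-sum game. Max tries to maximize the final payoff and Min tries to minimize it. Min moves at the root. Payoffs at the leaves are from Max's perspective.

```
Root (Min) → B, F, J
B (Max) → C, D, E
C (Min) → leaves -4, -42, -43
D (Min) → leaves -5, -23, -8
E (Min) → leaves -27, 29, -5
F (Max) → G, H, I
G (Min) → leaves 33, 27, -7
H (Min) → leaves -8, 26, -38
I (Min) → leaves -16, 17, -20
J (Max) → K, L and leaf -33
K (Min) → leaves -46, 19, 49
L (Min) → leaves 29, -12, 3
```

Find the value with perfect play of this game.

-23

C (Min): min(-4, -42, -43) = -43
D (Min): min(-5, -23, -8) = -23
E (Min): min(-27, 29, -5) = -27
B (Max): max(-43, -23, -27) = -23
G (Min): min(33, 27, -7) = -7
H (Min): min(-8, 26, -38) = -38
I (Min): min(-16, 17, -20) = -20
F (Max): max(-7, -38, -20) = -7
K (Min): min(-46, 19, 49) = -46
L (Min): min(29, -12, 3) = -12
J (Max): max(-46, -12, -33) = -12
Root (Min): min(-23, -7, -12) = -23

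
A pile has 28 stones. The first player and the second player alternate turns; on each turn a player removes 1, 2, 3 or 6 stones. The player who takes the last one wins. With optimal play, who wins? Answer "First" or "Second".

Second

Compute winning (W) and losing (L) positions by backward induction:
i:   0  1  2  3  4  5  6  7  8  9 10 11 12 13 14 15 16 17 18 19 20 21 22 23 24 25 26 27 28
     L  W  W  W  L  W  W  W  L  W  W  W  L  W  W  W  L  W  W  W  L  W  W  W  L  W  W  W  L
Position 28 is L, so the second player wins.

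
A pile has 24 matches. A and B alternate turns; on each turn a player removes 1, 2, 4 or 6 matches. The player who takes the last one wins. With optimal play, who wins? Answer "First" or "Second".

Second

Positions where the player to move wins (W) vs loses (L):
i:   0  1  2  3  4  5  6  7  8  9 10 11 12 13 14 15 16 17 18 19 20 21 22 23 24
     L  W  W  L  W  W  W  W  L  W  W  L  W  W  W  W  L  W  W  L  W  W  W  W  L
Position 24 is L, so the second player wins.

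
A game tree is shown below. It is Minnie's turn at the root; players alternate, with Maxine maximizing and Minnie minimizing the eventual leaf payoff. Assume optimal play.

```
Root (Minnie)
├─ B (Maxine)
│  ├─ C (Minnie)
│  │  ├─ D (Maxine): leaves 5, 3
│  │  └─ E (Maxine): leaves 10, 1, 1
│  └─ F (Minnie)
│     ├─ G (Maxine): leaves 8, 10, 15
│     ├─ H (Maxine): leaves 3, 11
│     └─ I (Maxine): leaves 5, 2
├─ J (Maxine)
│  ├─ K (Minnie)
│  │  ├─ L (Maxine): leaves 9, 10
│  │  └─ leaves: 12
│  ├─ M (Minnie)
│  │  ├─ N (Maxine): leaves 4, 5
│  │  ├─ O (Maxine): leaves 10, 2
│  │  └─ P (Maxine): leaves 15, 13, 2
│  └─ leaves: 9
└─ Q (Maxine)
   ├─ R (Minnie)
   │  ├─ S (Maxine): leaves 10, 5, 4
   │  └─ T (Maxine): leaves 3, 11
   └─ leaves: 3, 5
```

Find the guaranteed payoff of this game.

D (Maxine): max(5, 3) = 5
E (Maxine): max(10, 1, 1) = 10
C (Minnie): min(5, 10) = 5
G (Maxine): max(8, 10, 15) = 15
H (Maxine): max(3, 11) = 11
I (Maxine): max(5, 2) = 5
F (Minnie): min(15, 11, 5) = 5
B (Maxine): max(5, 5) = 5
L (Maxine): max(9, 10) = 10
K (Minnie): min(10, 12) = 10
N (Maxine): max(4, 5) = 5
O (Maxine): max(10, 2) = 10
P (Maxine): max(15, 13, 2) = 15
M (Minnie): min(5, 10, 15) = 5
J (Maxine): max(10, 5, 9) = 10
S (Maxine): max(10, 5, 4) = 10
T (Maxine): max(3, 11) = 11
R (Minnie): min(10, 11) = 10
Q (Maxine): max(10, 3, 5) = 10
Root (Minnie): min(5, 10, 10) = 5

5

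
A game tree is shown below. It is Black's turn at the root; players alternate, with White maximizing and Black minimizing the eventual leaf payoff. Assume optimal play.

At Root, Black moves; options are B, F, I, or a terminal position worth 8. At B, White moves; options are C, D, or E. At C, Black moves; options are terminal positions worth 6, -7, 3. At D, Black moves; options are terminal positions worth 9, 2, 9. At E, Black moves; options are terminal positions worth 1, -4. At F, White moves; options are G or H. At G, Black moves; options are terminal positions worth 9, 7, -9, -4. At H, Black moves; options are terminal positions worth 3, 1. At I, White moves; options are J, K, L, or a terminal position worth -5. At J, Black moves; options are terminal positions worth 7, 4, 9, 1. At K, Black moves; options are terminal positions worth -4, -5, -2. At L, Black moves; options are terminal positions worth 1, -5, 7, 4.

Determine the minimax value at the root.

C (Black): min(6, -7, 3) = -7
D (Black): min(9, 2, 9) = 2
E (Black): min(1, -4) = -4
B (White): max(-7, 2, -4) = 2
G (Black): min(9, 7, -9, -4) = -9
H (Black): min(3, 1) = 1
F (White): max(-9, 1) = 1
J (Black): min(7, 4, 9, 1) = 1
K (Black): min(-4, -5, -2) = -5
L (Black): min(1, -5, 7, 4) = -5
I (White): max(1, -5, -5, -5) = 1
Root (Black): min(2, 1, 1, 8) = 1

1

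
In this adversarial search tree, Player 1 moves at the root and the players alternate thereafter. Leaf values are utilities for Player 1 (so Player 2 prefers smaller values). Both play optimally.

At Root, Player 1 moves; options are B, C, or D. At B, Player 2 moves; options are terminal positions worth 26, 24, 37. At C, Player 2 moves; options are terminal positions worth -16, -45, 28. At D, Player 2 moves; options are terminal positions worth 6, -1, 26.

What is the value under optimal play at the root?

B (Player 2): min(26, 24, 37) = 24
C (Player 2): min(-16, -45, 28) = -45
D (Player 2): min(6, -1, 26) = -1
Root (Player 1): max(24, -45, -1) = 24

24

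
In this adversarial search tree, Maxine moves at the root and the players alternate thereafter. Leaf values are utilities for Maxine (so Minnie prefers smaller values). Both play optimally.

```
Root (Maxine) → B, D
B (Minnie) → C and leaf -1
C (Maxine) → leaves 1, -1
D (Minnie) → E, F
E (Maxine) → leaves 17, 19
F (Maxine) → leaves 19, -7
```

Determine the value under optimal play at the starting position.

C (Maxine): max(1, -1) = 1
B (Minnie): min(1, -1) = -1
E (Maxine): max(17, 19) = 19
F (Maxine): max(19, -7) = 19
D (Minnie): min(19, 19) = 19
Root (Maxine): max(-1, 19) = 19

19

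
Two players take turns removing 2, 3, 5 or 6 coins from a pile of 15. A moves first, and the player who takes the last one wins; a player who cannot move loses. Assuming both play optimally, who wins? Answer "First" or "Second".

First

Mark each pile size as W (mover wins) or L (mover loses):
i:   0  1  2  3  4  5  6  7  8  9 10 11 12 13 14 15
     L  L  W  W  W  W  W  W  L  L  W  W  W  W  W  W
Position 15 is W, so the first player wins.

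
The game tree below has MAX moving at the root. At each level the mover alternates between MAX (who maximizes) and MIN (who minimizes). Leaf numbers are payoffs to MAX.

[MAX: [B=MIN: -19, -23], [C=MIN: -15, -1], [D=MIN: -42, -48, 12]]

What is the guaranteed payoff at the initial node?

-15

B (MIN): min(-19, -23) = -23
C (MIN): min(-15, -1) = -15
D (MIN): min(-42, -48, 12) = -48
Root (MAX): max(-23, -15, -48) = -15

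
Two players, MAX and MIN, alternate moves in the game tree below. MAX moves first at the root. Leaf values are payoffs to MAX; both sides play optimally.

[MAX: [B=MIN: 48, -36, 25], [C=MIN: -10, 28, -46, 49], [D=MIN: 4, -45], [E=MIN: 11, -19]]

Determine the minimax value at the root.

-19

B (MIN): min(48, -36, 25) = -36
C (MIN): min(-10, 28, -46, 49) = -46
D (MIN): min(4, -45) = -45
E (MIN): min(11, -19) = -19
Root (MAX): max(-36, -46, -45, -19) = -19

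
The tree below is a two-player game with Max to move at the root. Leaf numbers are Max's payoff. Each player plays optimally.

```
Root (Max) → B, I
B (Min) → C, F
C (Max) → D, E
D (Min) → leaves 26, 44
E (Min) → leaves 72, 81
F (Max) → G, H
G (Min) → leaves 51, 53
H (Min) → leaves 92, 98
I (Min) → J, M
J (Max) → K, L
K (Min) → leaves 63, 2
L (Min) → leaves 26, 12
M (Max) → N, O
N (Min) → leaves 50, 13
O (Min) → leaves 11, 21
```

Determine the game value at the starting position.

D (Min): min(26, 44) = 26
E (Min): min(72, 81) = 72
C (Max): max(26, 72) = 72
G (Min): min(51, 53) = 51
H (Min): min(92, 98) = 92
F (Max): max(51, 92) = 92
B (Min): min(72, 92) = 72
K (Min): min(63, 2) = 2
L (Min): min(26, 12) = 12
J (Max): max(2, 12) = 12
N (Min): min(50, 13) = 13
O (Min): min(11, 21) = 11
M (Max): max(13, 11) = 13
I (Min): min(12, 13) = 12
Root (Max): max(72, 12) = 72

72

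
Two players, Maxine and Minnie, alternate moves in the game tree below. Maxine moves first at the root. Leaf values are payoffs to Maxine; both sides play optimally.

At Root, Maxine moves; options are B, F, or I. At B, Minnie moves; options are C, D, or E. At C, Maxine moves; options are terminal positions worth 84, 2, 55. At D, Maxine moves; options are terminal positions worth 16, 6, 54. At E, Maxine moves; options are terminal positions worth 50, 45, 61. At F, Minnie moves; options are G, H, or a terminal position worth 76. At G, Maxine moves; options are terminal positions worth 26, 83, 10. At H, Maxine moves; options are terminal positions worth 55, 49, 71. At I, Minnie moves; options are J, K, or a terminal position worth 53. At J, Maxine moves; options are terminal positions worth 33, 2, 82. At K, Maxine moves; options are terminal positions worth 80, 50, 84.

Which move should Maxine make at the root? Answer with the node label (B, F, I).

C (Maxine): max(84, 2, 55) = 84
D (Maxine): max(16, 6, 54) = 54
E (Maxine): max(50, 45, 61) = 61
B (Minnie): min(84, 54, 61) = 54
G (Maxine): max(26, 83, 10) = 83
H (Maxine): max(55, 49, 71) = 71
F (Minnie): min(83, 71, 76) = 71
J (Maxine): max(33, 2, 82) = 82
K (Maxine): max(80, 50, 84) = 84
I (Minnie): min(82, 84, 53) = 53
Root (Maxine): max(54, 71, 53) = 71
Maxine picks the child with the highest value: F (value 71).

F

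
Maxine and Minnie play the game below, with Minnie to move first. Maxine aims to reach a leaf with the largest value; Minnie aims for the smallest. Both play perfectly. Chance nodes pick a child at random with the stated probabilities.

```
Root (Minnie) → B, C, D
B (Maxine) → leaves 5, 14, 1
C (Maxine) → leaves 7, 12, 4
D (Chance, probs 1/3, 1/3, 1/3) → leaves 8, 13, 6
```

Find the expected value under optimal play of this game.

B (Maxine): max(5, 14, 1) = 14
C (Maxine): max(7, 12, 4) = 12
D (Chance): 1/3·8 + 1/3·13 + 1/3·6 = 9
Root (Minnie): min(14, 12, 9) = 9

9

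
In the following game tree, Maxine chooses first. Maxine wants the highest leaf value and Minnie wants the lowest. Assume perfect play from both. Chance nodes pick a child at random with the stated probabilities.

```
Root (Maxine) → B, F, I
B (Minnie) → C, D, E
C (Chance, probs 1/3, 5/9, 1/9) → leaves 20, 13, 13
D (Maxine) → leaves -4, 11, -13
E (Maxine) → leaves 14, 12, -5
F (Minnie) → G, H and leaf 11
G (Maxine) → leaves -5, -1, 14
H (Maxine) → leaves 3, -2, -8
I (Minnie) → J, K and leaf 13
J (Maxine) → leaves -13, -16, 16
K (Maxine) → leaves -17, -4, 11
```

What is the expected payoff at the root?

11

C (Chance): 1/3·20 + 5/9·13 + 1/9·13 = 15.33
D (Maxine): max(-4, 11, -13) = 11
E (Maxine): max(14, 12, -5) = 14
B (Minnie): min(15.33, 11, 14) = 11
G (Maxine): max(-5, -1, 14) = 14
H (Maxine): max(3, -2, -8) = 3
F (Minnie): min(14, 3, 11) = 3
J (Maxine): max(-13, -16, 16) = 16
K (Maxine): max(-17, -4, 11) = 11
I (Minnie): min(16, 11, 13) = 11
Root (Maxine): max(11, 3, 11) = 11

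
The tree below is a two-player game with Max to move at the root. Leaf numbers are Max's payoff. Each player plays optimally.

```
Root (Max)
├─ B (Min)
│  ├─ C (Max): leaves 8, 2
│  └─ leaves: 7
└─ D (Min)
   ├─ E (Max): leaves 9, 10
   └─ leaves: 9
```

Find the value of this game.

9

C (Max): max(8, 2) = 8
B (Min): min(8, 7) = 7
E (Max): max(9, 10) = 10
D (Min): min(10, 9) = 9
Root (Max): max(7, 9) = 9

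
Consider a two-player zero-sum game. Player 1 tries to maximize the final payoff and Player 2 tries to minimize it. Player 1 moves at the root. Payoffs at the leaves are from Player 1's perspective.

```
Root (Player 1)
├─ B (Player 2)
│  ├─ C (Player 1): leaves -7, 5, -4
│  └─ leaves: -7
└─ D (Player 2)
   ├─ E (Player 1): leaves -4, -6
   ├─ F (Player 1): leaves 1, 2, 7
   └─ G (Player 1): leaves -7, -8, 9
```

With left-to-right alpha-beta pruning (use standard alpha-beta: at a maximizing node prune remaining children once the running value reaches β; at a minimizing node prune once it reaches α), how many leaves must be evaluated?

10

C [α=-∞,β=+∞]: v=5
B [α=-∞,β=+∞]: v=-7
E [α=-7,β=+∞]: v=-4
F [α=-7,β=-4]: v=1 after child 1 ≥ β → β-cutoff, skip 2
G [α=-7,β=-4]: v=9
D [α=-7,β=+∞]: v=-4
Root [α=-∞,β=+∞]: v=-4
Leaves evaluated: 10 of 12.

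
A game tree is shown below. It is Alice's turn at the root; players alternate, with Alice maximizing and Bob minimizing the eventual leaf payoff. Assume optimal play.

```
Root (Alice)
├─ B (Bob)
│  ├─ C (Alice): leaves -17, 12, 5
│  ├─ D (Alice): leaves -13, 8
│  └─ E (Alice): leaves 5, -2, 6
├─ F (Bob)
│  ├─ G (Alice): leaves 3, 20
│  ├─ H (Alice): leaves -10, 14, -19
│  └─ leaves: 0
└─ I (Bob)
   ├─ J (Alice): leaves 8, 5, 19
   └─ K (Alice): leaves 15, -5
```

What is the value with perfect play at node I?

J: max(8, 5, 19) = 19
K: max(15, -5) = 15
I: min(19, 15) = 15

15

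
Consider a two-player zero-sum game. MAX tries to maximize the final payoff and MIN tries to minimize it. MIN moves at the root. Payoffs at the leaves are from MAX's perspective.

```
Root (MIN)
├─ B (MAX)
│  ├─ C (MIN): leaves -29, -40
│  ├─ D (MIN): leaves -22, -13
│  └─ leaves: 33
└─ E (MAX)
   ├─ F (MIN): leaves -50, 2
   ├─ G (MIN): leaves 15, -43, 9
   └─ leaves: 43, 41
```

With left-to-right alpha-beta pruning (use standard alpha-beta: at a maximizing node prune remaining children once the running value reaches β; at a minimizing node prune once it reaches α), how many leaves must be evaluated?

11

C [α=-∞,β=+∞]: v=-40
D [α=-40,β=+∞]: v=-22
B [α=-∞,β=+∞]: v=33
F [α=-∞,β=33]: v=-50
G [α=-50,β=33]: v=-43
E [α=-∞,β=33]: v=43 after child 3 ≥ β → β-cutoff, skip 1
Root [α=-∞,β=+∞]: v=33
Leaves evaluated: 11 of 12.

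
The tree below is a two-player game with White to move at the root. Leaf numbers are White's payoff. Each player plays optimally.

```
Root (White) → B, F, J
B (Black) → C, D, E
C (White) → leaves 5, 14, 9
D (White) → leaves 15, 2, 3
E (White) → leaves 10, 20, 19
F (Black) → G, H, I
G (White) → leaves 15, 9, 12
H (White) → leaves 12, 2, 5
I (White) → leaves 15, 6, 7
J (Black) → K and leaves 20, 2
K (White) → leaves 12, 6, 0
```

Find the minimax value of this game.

C (White): max(5, 14, 9) = 14
D (White): max(15, 2, 3) = 15
E (White): max(10, 20, 19) = 20
B (Black): min(14, 15, 20) = 14
G (White): max(15, 9, 12) = 15
H (White): max(12, 2, 5) = 12
I (White): max(15, 6, 7) = 15
F (Black): min(15, 12, 15) = 12
K (White): max(12, 6, 0) = 12
J (Black): min(12, 20, 2) = 2
Root (White): max(14, 12, 2) = 14

14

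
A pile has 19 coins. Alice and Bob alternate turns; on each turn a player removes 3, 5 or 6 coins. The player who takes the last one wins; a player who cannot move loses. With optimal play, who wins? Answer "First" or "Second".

Mark each pile size as W (mover wins) or L (mover loses):
i:   0  1  2  3  4  5  6  7  8  9 10 11 12 13 14 15 16 17 18 19
     L  L  L  W  W  W  W  W  W  L  L  L  W  W  W  W  W  W  L  L
Position 19 is L, so the second player wins.

Second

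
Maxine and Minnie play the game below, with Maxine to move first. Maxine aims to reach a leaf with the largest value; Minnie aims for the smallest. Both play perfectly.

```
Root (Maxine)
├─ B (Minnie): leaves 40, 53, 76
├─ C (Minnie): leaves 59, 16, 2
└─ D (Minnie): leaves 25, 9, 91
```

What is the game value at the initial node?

B (Minnie): min(40, 53, 76) = 40
C (Minnie): min(59, 16, 2) = 2
D (Minnie): min(25, 9, 91) = 9
Root (Maxine): max(40, 2, 9) = 40

40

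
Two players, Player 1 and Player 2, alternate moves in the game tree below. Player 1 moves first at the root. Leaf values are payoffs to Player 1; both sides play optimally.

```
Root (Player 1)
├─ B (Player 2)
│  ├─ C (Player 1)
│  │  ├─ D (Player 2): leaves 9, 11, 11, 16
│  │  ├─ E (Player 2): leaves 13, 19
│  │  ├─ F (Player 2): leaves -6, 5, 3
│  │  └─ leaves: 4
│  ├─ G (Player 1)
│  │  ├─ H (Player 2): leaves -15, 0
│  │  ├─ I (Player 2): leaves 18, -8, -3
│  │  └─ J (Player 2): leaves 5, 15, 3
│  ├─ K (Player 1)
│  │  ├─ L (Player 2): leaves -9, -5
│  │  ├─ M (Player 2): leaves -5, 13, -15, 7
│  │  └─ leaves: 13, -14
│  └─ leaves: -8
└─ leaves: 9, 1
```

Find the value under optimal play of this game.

9

D (Player 2): min(9, 11, 11, 16) = 9
E (Player 2): min(13, 19) = 13
F (Player 2): min(-6, 5, 3) = -6
C (Player 1): max(9, 13, -6, 4) = 13
H (Player 2): min(-15, 0) = -15
I (Player 2): min(18, -8, -3) = -8
J (Player 2): min(5, 15, 3) = 3
G (Player 1): max(-15, -8, 3) = 3
L (Player 2): min(-9, -5) = -9
M (Player 2): min(-5, 13, -15, 7) = -15
K (Player 1): max(-9, -15, 13, -14) = 13
B (Player 2): min(13, 3, 13, -8) = -8
Root (Player 1): max(-8, 9, 1) = 9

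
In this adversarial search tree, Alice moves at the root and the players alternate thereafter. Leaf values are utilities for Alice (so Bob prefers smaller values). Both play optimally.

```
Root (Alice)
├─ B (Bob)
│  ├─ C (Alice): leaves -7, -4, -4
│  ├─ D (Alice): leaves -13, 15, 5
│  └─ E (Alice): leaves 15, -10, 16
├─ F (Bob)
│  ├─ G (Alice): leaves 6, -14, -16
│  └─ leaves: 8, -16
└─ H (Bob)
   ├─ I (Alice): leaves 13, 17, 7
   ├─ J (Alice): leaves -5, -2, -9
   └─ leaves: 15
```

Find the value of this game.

C (Alice): max(-7, -4, -4) = -4
D (Alice): max(-13, 15, 5) = 15
E (Alice): max(15, -10, 16) = 16
B (Bob): min(-4, 15, 16) = -4
G (Alice): max(6, -14, -16) = 6
F (Bob): min(6, 8, -16) = -16
I (Alice): max(13, 17, 7) = 17
J (Alice): max(-5, -2, -9) = -2
H (Bob): min(17, -2, 15) = -2
Root (Alice): max(-4, -16, -2) = -2

-2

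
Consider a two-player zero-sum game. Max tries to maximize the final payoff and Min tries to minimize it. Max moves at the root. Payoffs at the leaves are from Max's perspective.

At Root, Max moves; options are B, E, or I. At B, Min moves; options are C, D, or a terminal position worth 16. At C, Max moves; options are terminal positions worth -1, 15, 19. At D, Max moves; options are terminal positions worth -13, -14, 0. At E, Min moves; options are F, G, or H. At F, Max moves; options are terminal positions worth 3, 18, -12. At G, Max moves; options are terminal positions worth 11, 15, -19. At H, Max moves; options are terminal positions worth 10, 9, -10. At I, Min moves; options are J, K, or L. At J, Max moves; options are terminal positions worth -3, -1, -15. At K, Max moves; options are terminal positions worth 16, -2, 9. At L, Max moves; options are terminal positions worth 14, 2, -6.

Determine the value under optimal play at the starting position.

10

C (Max): max(-1, 15, 19) = 19
D (Max): max(-13, -14, 0) = 0
B (Min): min(19, 0, 16) = 0
F (Max): max(3, 18, -12) = 18
G (Max): max(11, 15, -19) = 15
H (Max): max(10, 9, -10) = 10
E (Min): min(18, 15, 10) = 10
J (Max): max(-3, -1, -15) = -1
K (Max): max(16, -2, 9) = 16
L (Max): max(14, 2, -6) = 14
I (Min): min(-1, 16, 14) = -1
Root (Max): max(0, 10, -1) = 10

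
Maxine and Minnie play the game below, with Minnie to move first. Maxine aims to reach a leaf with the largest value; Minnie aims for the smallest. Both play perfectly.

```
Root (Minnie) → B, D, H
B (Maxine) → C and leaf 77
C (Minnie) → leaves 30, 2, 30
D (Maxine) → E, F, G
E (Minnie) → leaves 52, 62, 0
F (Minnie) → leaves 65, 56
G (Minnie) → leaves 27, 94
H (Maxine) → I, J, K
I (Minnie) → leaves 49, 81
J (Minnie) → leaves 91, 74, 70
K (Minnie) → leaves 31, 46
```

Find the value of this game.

C (Minnie): min(30, 2, 30) = 2
B (Maxine): max(2, 77) = 77
E (Minnie): min(52, 62, 0) = 0
F (Minnie): min(65, 56) = 56
G (Minnie): min(27, 94) = 27
D (Maxine): max(0, 56, 27) = 56
I (Minnie): min(49, 81) = 49
J (Minnie): min(91, 74, 70) = 70
K (Minnie): min(31, 46) = 31
H (Maxine): max(49, 70, 31) = 70
Root (Minnie): min(77, 56, 70) = 56

56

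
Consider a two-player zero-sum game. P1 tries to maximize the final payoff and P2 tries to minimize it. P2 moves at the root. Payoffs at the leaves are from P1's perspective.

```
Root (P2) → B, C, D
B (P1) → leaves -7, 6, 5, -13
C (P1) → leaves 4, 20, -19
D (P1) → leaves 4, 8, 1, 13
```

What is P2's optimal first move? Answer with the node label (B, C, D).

B

B (P1): max(-7, 6, 5, -13) = 6
C (P1): max(4, 20, -19) = 20
D (P1): max(4, 8, 1, 13) = 13
Root (P2): min(6, 20, 13) = 6
P2 picks the child with the lowest value: B (value 6).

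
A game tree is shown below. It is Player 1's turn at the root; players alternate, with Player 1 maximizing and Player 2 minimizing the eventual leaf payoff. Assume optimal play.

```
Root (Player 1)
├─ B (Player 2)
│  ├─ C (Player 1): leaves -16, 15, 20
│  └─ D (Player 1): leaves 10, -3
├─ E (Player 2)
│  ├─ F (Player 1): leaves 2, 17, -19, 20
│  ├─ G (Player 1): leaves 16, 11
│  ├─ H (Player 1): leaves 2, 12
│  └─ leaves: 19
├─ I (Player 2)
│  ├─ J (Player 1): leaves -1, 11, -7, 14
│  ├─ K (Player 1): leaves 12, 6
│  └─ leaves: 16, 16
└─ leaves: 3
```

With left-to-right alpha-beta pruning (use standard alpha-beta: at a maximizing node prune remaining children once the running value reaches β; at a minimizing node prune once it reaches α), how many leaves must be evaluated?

21

C [α=-∞,β=+∞]: v=20
D [α=-∞,β=20]: v=10
B [α=-∞,β=+∞]: v=10
F [α=10,β=+∞]: v=20
G [α=10,β=20]: v=16
H [α=10,β=16]: v=12
E [α=10,β=+∞]: v=12
J [α=12,β=+∞]: v=14
K [α=12,β=14]: v=12
I [α=12,β=+∞]: v=12 after child 2 ≤ α → α-cutoff, skip 2
Root [α=-∞,β=+∞]: v=12
Leaves evaluated: 21 of 23.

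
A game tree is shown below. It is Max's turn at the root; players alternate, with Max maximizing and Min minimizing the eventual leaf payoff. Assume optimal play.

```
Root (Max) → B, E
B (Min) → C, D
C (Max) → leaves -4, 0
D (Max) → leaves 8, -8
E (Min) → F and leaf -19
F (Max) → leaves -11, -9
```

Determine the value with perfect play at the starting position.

0

C (Max): max(-4, 0) = 0
D (Max): max(8, -8) = 8
B (Min): min(0, 8) = 0
F (Max): max(-11, -9) = -9
E (Min): min(-9, -19) = -19
Root (Max): max(0, -19) = 0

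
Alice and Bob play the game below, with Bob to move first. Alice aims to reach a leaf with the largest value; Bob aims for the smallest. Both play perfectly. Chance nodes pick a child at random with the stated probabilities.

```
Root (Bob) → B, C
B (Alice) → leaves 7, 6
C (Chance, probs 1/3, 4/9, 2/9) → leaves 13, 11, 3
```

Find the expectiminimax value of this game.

B (Alice): max(7, 6) = 7
C (Chance): 1/3·13 + 4/9·11 + 2/9·3 = 9.89
Root (Bob): min(7, 9.89) = 7

7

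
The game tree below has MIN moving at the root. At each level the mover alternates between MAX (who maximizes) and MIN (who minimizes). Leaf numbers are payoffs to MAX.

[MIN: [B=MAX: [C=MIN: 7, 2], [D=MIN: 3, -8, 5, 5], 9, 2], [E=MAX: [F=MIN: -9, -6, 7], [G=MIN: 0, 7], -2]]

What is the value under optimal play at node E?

0

F: min(-9, -6, 7) = -9
G: min(0, 7) = 0
E: max(-9, 0, -2) = 0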